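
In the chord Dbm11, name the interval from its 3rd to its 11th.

Dbm11: Db–Fb–Ab–Cb–Eb–Gb.
The 3rd is Fb and the 11th is Gb.
From Fb to Gb is 14 semitones, exactly the major ninth.

major 9th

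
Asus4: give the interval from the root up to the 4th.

perfect fourth

Asus4 (A sus4): A, D, E.
Root = A; 4th = D.
Counting 4 letters and 5 half steps from A gives a perfect fourth.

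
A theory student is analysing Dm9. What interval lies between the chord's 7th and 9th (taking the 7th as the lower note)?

major third

Spelling the chord: D-F-A-C-E.
So we need the interval from C up to E.
From C to E is 4 semitones, exactly the major third.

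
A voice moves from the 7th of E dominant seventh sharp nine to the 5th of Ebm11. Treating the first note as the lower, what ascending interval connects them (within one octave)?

The 7th of E dominant seventh sharp nine is D; the 5th of Ebm11 is Bb.
D up to Bb is 8 semitones, a half step narrower than a major sixth, so the interval is minor.

minor sixth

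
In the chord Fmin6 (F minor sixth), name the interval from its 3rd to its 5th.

major third

Spelling the chord: F-Ab-C-D.
The 3rd is Ab and the 5th is C.
Counting 3 letters and 4 half steps from Ab gives a major third.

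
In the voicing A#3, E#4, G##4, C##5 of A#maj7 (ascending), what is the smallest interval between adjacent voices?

major third

Adjacent intervals: A#3→E#4 = perfect fifth; E#4→G##4 = major third; G##4→C##5 = perfect fourth.
The smallest is E#4 to G##4, a major third (4 semitones).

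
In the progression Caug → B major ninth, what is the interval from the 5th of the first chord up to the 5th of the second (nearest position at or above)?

minor 7th

Caug has G# as its 5th, and B major ninth has F# as its 5th.
7 letter names make it a seventh; at 10 semitones (a half step narrower than major) the quality is minor.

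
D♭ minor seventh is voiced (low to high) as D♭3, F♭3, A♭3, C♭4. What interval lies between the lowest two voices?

minor third

Those voices are D♭3 and F♭3.
From D♭ to F♭: 3 semitones over a third = minor.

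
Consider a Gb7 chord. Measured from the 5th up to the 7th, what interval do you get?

Gb7: Gb–Bb–Db–Fb.
So we need the interval from Db up to Fb.
3 letter names make it a third; at 3 semitones (a half step narrower than major) the quality is minor.

minor third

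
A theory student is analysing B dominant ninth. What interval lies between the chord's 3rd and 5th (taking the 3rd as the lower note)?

minor third

The chord tones of B9 are B D# F# A C#.
3rd = D#; 5th = F#.
D# up to F# is 3 semitones, a half step narrower than a major third, so the interval is minor.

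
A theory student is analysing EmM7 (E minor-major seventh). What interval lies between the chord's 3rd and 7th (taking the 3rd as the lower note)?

A5

EmM7 (E minor-major seventh) is spelled E, G, B, D#.
That puts G below D#.
5 letter names make it a fifth; at 8 semitones (a half step wider than perfect) the quality is augmented.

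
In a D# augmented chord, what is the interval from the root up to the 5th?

The chord tones of D#aug are D#, F##, A##.
That puts D# below A##.
From D# to A##: 8 semitones over a fifth = augmented.

augmented fifth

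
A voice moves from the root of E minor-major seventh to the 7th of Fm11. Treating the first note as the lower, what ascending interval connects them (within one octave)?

E minor-major seventh has E as its root, and Fm11 has Eb as its 7th.
8 letter names make it an octave; at 11 semitones (a half step narrower than perfect) the quality is diminished.

diminished 8th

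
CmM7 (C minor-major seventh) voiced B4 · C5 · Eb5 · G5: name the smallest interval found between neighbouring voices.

minor second

Adjacent intervals: B4→C5 = minor second; C5→Eb5 = minor third; Eb5→G5 = major third.
The smallest is B4 to C5, a minor second (1 semitone).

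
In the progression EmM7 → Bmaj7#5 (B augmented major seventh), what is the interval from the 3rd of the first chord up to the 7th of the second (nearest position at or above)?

EmM7 has G as its 3rd, and Bmaj7#5 (B augmented major seventh) has A# as its 7th.
2 letter names make it a second; at 3 semitones (a half step wider than major) the quality is augmented.

A2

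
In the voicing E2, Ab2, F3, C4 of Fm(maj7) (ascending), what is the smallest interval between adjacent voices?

Adjacent intervals: E2→Ab2 = diminished fourth; Ab2→F3 = major sixth; F3→C4 = perfect fifth.
The smallest is E2 to Ab2, a diminished fourth (4 semitones).

diminished fourth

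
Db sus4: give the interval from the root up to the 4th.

Dbsus4 is spelled Db Gb Ab.
Root = Db; 4th = Gb.
Db up to Gb spans 4 letter names and 5 semitones — a perfect fourth.

perfect fourth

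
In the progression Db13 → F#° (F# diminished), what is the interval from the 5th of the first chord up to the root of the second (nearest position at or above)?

augmented 6th

The 5th of Db13 is Ab; the root of F#° (F# diminished) is F#.
From Ab to F#: 10 semitones over a sixth = augmented.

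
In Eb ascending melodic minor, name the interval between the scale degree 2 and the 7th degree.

Spelling Eb ascending melodic minor: Eb F Gb Ab Bb C D.
So we need the interval from F up to D.
Counting 6 letters and 9 half steps from F gives a major sixth.

major 6th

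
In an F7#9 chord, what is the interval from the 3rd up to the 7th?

Spelling the chord: F A C Eb G#.
So we need the interval from A up to Eb.
From A to Eb: 6 semitones over a fifth = diminished.

diminished fifth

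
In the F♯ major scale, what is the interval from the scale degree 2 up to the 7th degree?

major sixth

F♯ major: F♯ G♯ A♯ B C♯ D♯ E♯.
So we need the interval from G♯ up to E♯.
Counting 6 letters and 9 half steps from G♯ gives a major sixth.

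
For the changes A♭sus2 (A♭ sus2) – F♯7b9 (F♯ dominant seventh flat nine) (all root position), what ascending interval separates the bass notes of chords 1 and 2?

The roots are A♭ and F♯.
A♭ up to F♯ is 10 semitones, a half step wider than a major sixth, so the interval is augmented.

A6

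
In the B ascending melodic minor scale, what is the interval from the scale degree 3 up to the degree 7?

augmented fifth

B melodic minor: B C# D E F# G# A#.
The scale degree 3 is D and the scale degree 7 is A#.
D up to A# is 8 semitones, a half step wider than a perfect fifth, so the interval is augmented.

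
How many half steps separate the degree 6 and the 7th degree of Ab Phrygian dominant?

The scale is Ab Bbb C Db Eb Fb Gb.
Fb up to Gb is a major second — 2 semitones.

2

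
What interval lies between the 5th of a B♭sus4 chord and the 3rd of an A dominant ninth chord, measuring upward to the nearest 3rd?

augmented 5th

The 5th of B♭sus4 is F; the 3rd of A dominant ninth is C♯.
F up to C♯ is 8 semitones, a half step wider than a perfect fifth, so the interval is augmented.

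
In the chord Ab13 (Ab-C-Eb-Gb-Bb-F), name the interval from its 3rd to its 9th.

That puts C below Bb.
C up to Bb is 10 semitones, a half step narrower than a major seventh, so the interval is minor.

m7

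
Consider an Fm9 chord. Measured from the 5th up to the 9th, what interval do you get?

perfect 5th

F minor ninth is spelled F-Ab-C-Eb-G.
So we need the interval from C up to G.
Counting 5 letters and 7 half steps from C gives a perfect fifth.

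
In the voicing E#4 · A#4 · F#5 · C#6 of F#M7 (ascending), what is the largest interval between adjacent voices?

Adjacent intervals: E#4→A#4 = perfect fourth; A#4→F#5 = minor sixth; F#5→C#6 = perfect fifth.
The largest is A#4 to F#5, a minor sixth (8 semitones).

minor sixth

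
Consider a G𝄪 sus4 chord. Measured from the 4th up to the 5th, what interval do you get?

The chord tones of G𝄪sus4 (G𝄪 sus4) are G𝄪 C𝄪 D𝄪.
So we need the interval from C𝄪 up to D𝄪.
From C𝄪 to D𝄪 is 2 semitones, exactly the major second.

major 2nd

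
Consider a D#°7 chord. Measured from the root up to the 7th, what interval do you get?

The chord tones of D# diminished seventh are D#, F#, A, C.
The root is D# and the 7th is C.
From D# to C: 9 semitones over a seventh = diminished.

diminished seventh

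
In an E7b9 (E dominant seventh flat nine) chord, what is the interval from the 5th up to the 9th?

diminished fifth

E7b9 (E dominant seventh flat nine): E, G#, B, D, F.
The 5th is B and the 9th is F.
B up to F is 6 semitones, a half step narrower than a perfect fifth, so the interval is diminished.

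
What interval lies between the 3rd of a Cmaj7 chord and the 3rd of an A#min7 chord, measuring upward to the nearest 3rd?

Cmaj7 has E as its 3rd, and A#min7 has C# as its 3rd.
From E to C# is 9 semitones, exactly the major sixth.

major 6th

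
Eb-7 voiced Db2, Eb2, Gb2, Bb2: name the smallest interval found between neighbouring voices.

Adjacent intervals: Db2→Eb2 = major second; Eb2→Gb2 = minor third; Gb2→Bb2 = major third.
The smallest is Db2 to Eb2, a major second (2 semitones).

major 2nd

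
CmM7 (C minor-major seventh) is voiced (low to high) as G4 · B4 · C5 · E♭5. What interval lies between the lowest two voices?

Those voices are G4 and B4.
Counting 3 letters and 4 half steps from G gives a major third.

major 3rd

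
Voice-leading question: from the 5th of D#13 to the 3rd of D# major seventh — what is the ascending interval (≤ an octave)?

The 5th of D#13 is A#; the 3rd of D# major seventh is F##.
A# up to F## spans 6 letter names and 9 semitones — a major sixth.

M6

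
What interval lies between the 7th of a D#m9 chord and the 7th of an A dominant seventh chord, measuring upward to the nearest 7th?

diminished 5th

D#m9 has C# as its 7th, and A dominant seventh has G as its 7th.
C# up to G is 6 semitones, a half step narrower than a perfect fifth, so the interval is diminished.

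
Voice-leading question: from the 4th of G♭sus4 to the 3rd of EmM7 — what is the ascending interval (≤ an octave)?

A5

The 4th of G♭sus4 is C♭; the 3rd of EmM7 is G.
From C♭ to G: 8 semitones over a fifth = augmented.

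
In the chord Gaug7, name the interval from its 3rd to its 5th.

M3

G7#5 is spelled G–B–D♯–F.
3rd = B; 5th = D♯.
Counting 3 letters and 4 half steps from B gives a major third.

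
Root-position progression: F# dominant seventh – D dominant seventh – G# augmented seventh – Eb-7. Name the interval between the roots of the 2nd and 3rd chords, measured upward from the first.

augmented fourth

The roots are D and G#.
D up to G# is 6 semitones, a half step wider than a perfect fourth, so the interval is augmented.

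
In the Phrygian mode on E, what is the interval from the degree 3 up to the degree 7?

perfect fifth

Spelling the Phrygian mode on E: E F G A B C D.
That puts G below D.
Counting 5 letters and 7 half steps from G gives a perfect fifth.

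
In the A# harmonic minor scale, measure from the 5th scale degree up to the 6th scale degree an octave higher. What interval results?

minor 9th

The scale runs A# B# C# D# E# F# G##.
So we need the interval from E# up to F#.
9 letter names make it a ninth; at 13 semitones (a half step narrower than major) the quality is minor.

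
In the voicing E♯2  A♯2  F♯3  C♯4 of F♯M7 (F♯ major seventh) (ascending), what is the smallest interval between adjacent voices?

Adjacent intervals: E♯2→A♯2 = perfect fourth; A♯2→F♯3 = minor sixth; F♯3→C♯4 = perfect fifth.
The smallest is E♯2 to A♯2, a perfect fourth (5 semitones).

perfect 4th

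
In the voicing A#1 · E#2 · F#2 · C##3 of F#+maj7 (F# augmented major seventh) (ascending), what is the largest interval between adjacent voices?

augmented fifth

Adjacent intervals: A#1→E#2 = perfect fifth; E#2→F#2 = minor second; F#2→C##3 = augmented fifth.
The largest is F#2 to C##3, an augmented fifth (8 semitones).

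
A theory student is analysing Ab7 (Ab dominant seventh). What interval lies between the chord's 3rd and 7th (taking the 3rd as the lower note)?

diminished fifth

Ab7 (Ab dominant seventh): Ab-C-Eb-Gb.
The 3rd is C and the 7th is Gb.
C up to Gb is 6 semitones, a half step narrower than a perfect fifth, so the interval is diminished.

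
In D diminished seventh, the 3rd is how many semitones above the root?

Ddim7 (D diminished seventh) is spelled D F Ab Cb.
D to F is a minor third: 3 semitones.

3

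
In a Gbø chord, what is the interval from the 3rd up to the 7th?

P5

Spelling the chord: Gb–Bbb–Dbb–Fb.
That puts Bbb below Fb.
From Bbb to Fb is 7 semitones, exactly the perfect fifth.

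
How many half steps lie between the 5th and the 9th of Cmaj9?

The chord tones of Cmaj9 are C–E–G–B–D.
G to D is a perfect fifth: 7 semitones.

7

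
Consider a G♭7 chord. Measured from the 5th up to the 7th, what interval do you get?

minor third

G♭7: G♭–B♭–D♭–F♭.
So we need the interval from D♭ up to F♭.
3 letter names make it a third; at 3 semitones (a half step narrower than major) the quality is minor.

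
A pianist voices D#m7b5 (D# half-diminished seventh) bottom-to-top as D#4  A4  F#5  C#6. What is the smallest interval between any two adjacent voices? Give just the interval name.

diminished fifth

Adjacent intervals: D#4→A4 = diminished fifth; A4→F#5 = major sixth; F#5→C#6 = perfect fifth.
The smallest is D#4 to A4, a diminished fifth (6 semitones).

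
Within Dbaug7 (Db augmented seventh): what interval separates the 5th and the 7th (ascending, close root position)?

diminished 3rd

The chord tones of Dbaug7 are Db-F-A-Cb.
5th = A; 7th = Cb.
3 letter names make it a third; at 2 semitones (a whole step narrower than major) the quality is diminished.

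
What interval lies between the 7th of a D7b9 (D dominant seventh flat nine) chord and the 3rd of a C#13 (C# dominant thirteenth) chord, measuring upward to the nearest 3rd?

D7b9 (D dominant seventh flat nine) has C as its 7th, and C#13 (C# dominant thirteenth) has E# as its 3rd.
3 letter names make it a third; at 5 semitones (a half step wider than major) the quality is augmented.

augmented 3rd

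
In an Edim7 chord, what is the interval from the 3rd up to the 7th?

diminished fifth

Spelling the chord: E G Bb Db.
3rd = G; 7th = Db.
5 letter names make it a fifth; at 6 semitones (a half step narrower than perfect) the quality is diminished.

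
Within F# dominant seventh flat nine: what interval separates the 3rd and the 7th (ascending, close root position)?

diminished 5th

The chord tones of F#7b9 (F# dominant seventh flat nine) are F#-A#-C#-E-G.
The 3rd is A# and the 7th is E.
From A# to E: 6 semitones over a fifth = diminished.
This 3–7 tritone is the characteristic tension at the heart of the dominant sound.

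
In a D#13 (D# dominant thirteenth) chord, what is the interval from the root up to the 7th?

Spelling the chord: D#–F##–A#–C#–E#–B#.
So we need the interval from D# up to C#.
7 letter names make it a seventh; at 10 semitones (a half step narrower than major) the quality is minor.

minor 7th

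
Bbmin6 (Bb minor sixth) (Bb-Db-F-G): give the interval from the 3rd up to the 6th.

That puts Db below G.
4 letter names make it a fourth; at 6 semitones (a half step wider than perfect) the quality is augmented.

augmented fourth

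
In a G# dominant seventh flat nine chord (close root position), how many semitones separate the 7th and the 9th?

G#7b9 (G# dominant seventh flat nine): G#–B#–D#–F#–A.
F# to A is a minor third: 3 semitones.

3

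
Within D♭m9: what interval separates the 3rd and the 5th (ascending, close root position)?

major third

The chord tones of D♭min9 (D♭ minor ninth) are D♭-F♭-A♭-C♭-E♭.
So we need the interval from F♭ up to A♭.
Counting 3 letters and 4 half steps from F♭ gives a major third.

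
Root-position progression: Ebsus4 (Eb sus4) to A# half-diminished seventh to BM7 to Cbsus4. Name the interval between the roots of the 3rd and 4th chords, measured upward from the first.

diminished 2nd

The roots are B and Cb.
2 letter names make it a second; at 0 semitones (a whole step narrower than major) the quality is diminished.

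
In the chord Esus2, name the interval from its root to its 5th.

perfect 5th

E sus2 is spelled E, F♯, B.
So we need the interval from E up to B.
E up to B spans 5 letter names and 7 semitones — a perfect fifth.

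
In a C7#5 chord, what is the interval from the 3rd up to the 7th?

Caug7 (C augmented seventh): C E G# Bb.
3rd = E; 7th = Bb.
E up to Bb is 6 semitones, a half step narrower than a perfect fifth, so the interval is diminished.
This 3–7 tritone is the characteristic tension at the heart of the dominant sound.

d5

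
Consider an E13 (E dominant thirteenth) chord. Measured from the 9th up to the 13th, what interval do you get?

The chord tones of E13 are E G# B D F# C#.
The 9th is F# and the 13th is C#.
From F# to C# is 7 semitones, exactly the perfect fifth.

perfect fifth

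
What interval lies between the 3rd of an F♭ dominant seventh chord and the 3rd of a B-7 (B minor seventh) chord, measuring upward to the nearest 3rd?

The 3rd of F♭ dominant seventh is A♭; the 3rd of B-7 (B minor seventh) is D.
4 letter names make it a fourth; at 6 semitones (a half step wider than perfect) the quality is augmented.

augmented 4th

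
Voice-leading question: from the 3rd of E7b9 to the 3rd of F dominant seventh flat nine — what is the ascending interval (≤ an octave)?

m2

The 3rd of E7b9 is G#; the 3rd of F dominant seventh flat nine is A.
2 letter names make it a second; at 1 semitone (a half step narrower than major) the quality is minor.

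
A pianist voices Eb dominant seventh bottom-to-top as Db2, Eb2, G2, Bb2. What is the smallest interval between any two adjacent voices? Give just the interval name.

M2

Adjacent intervals: Db2→Eb2 = major second; Eb2→G2 = major third; G2→Bb2 = minor third.
The smallest is Db2 to Eb2, a major second (2 semitones).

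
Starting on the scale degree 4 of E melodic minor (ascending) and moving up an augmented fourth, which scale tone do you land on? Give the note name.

The scale is E F♯ G A B C♯ D♯.
The scale degree 4 is A; an augmented fourth above that is D♯ — scale degree 7.

D#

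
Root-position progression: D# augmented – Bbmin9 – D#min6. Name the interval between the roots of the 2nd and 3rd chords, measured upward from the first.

The roots are Bb and D#.
3 letter names make it a third; at 5 semitones (a half step wider than major) the quality is augmented.

augmented 3rd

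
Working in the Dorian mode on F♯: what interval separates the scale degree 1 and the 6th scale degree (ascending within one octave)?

major 6th

The scale runs F♯ G♯ A B C♯ D♯ E.
Scale degree 1 = F♯; degree 6 = D♯.
F♯ up to D♯ spans 6 letter names and 9 semitones — a major sixth.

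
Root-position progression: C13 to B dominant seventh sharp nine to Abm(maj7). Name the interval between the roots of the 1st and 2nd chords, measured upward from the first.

The roots are C and B.
Counting 7 letters and 11 half steps from C gives a major seventh.

M7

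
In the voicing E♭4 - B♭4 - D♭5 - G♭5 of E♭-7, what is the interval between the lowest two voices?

perfect 5th

Those voices are E♭4 and B♭4.
Counting 5 letters and 7 half steps from E♭ gives a perfect fifth.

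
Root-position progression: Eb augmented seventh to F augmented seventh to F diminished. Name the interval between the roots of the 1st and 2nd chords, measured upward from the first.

The roots are Eb and F.
Counting 2 letters and 2 half steps from Eb gives a major second.

major 2nd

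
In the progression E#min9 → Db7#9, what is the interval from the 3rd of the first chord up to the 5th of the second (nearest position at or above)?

The 3rd of E#min9 is G#; the 5th of Db7#9 is Ab.
G# up to Ab is 0 semitones, a whole step narrower than a major second, so the interval is diminished.

d2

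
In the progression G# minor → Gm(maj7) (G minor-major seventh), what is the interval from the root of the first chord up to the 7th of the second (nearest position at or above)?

G# minor has G# as its root, and Gm(maj7) (G minor-major seventh) has F# as its 7th.
7 letter names make it a seventh; at 10 semitones (a half step narrower than major) the quality is minor.

minor seventh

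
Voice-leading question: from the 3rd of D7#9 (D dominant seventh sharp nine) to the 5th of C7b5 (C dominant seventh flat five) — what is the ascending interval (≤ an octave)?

D7#9 (D dominant seventh sharp nine) has F# as its 3rd, and C7b5 (C dominant seventh flat five) has Gb as its 5th.
2 letter names make it a second; at 0 semitones (a whole step narrower than major) the quality is diminished.

diminished 2nd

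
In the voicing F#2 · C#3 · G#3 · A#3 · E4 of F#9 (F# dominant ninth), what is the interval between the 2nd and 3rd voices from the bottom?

perfect fifth

Those voices are C#3 and G#3.
Counting 5 letters and 7 half steps from C# gives a perfect fifth.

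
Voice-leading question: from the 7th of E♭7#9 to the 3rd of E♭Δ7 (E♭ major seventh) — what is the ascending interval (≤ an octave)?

augmented 4th

E♭7#9 has D♭ as its 7th, and E♭Δ7 (E♭ major seventh) has G as its 3rd.
From D♭ to G: 6 semitones over a fourth = augmented.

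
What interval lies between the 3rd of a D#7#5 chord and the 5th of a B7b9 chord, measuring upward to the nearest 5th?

diminished octave

D#7#5 has F## as its 3rd, and B7b9 has F# as its 5th.
From F## to F#: 11 semitones over an octave = diminished.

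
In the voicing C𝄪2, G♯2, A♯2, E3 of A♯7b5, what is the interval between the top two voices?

Those voices are A♯2 and E3.
A♯ up to E is 6 semitones, a half step narrower than a perfect fifth, so the interval is diminished.

diminished 5th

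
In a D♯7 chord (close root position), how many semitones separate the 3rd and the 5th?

3

Spelling the chord: D♯ F𝄪 A♯ C♯.
F𝄪 to A♯ is a minor third: 3 semitones.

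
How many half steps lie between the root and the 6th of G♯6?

9

G♯6 is spelled G♯ B♯ D♯ E♯.
G♯ to E♯ is a major sixth: 9 semitones.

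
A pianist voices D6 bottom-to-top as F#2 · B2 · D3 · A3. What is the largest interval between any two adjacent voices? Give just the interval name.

Adjacent intervals: F#2→B2 = perfect fourth; B2→D3 = minor third; D3→A3 = perfect fifth.
The largest is D3 to A3, a perfect fifth (7 semitones).

perfect fifth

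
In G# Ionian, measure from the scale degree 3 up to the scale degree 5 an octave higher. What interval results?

minor tenth

G# major: G# A# B# C# D# E# F##.
That puts B# below D#.
B# up to D# is 15 semitones, a half step narrower than a major tenth, so the interval is minor.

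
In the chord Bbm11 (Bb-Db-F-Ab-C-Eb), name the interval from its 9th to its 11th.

minor third

That puts C below Eb.
From C to Eb: 3 semitones over a third = minor.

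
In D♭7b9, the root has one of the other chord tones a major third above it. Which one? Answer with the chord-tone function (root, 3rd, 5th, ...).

3rd

D♭7b9 (D♭ dominant seventh flat nine): D♭ F A♭ C♭ E𝄫.
The root is D♭. A major third above D♭ is F.
F is the chord's 3rd.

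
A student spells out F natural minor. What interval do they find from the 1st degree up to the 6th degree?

Spelling F natural minor: F G A♭ B♭ C D♭ E♭.
That puts F below D♭.
6 letter names make it a sixth; at 8 semitones (a half step narrower than major) the quality is minor.

minor 6th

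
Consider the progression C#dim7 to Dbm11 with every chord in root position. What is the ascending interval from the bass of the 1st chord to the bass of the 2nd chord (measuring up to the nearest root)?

The roots are C# and Db.
From C# to Db: 0 semitones over a second = diminished.

diminished second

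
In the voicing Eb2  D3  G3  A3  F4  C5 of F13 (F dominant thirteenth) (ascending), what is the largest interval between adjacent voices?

major 7th

Adjacent intervals: Eb2→D3 = major seventh; D3→G3 = perfect fourth; G3→A3 = major second; A3→F4 = minor sixth; F4→C5 = perfect fifth.
The largest is Eb2 to D3, a major seventh (11 semitones).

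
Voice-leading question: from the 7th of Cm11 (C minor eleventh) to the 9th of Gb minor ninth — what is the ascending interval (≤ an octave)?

Cm11 (C minor eleventh) has Bb as its 7th, and Gb minor ninth has Ab as its 9th.
Bb up to Ab is 10 semitones, a half step narrower than a major seventh, so the interval is minor.

minor 7th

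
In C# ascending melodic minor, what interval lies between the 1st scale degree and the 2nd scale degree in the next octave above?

C# melodic minor: C# D# E F# G# A# B#.
So we need the interval from C# up to D#.
C# up to D# spans 9 letter names and 14 semitones — a major ninth.

major ninth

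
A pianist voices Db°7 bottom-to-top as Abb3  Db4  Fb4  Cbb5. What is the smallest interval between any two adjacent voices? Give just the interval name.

minor 3rd

Adjacent intervals: Abb3→Db4 = augmented fourth; Db4→Fb4 = minor third; Fb4→Cbb5 = diminished fifth.
The smallest is Db4 to Fb4, a minor third (3 semitones).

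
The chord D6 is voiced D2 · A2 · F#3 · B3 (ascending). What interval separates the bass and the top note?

The outer voices are D2 and B3.
Counting 13 letters and 21 half steps from D gives a major thirteenth.

major 13th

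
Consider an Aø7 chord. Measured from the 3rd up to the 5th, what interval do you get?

minor third

Aø7 is spelled A, C, Eb, G.
The 3rd is C and the 5th is Eb.
C up to Eb is 3 semitones, a half step narrower than a major third, so the interval is minor.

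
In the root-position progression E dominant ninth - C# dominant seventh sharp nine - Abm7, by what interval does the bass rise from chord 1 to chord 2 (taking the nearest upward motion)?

M6

The roots are E and C#.
E up to C# spans 6 letter names and 9 semitones — a major sixth.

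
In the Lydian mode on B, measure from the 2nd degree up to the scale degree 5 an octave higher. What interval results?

P11

B lydian: B C# D# E# F# G# A#.
That puts C# below F#.
C# up to F# spans 11 letter names and 17 semitones — a perfect eleventh.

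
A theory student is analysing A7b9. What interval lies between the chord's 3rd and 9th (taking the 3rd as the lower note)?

A dominant seventh flat nine is spelled A–C#–E–G–Bb.
3rd = C#; 9th = Bb.
7 letter names make it a seventh; at 9 semitones (a whole step narrower than major) the quality is diminished.

diminished seventh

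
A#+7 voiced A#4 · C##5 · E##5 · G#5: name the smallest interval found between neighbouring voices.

diminished third

Adjacent intervals: A#4→C##5 = major third; C##5→E##5 = major third; E##5→G#5 = diminished third.
The smallest is E##5 to G#5, a diminished third (2 semitones).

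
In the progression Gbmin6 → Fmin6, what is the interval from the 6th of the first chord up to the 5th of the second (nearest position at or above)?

The 6th of Gbmin6 is Eb; the 5th of Fmin6 is C.
From Eb to C is 9 semitones, exactly the major sixth.

M6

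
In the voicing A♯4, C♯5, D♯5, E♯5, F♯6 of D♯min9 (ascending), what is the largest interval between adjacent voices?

Adjacent intervals: A♯4→C♯5 = minor third; C♯5→D♯5 = major second; D♯5→E♯5 = major second; E♯5→F♯6 = minor ninth.
The largest is E♯5 to F♯6, a minor ninth (13 semitones).

minor 9th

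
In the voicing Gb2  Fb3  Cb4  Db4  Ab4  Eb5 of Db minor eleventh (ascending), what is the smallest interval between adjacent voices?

major 2nd

Adjacent intervals: Gb2→Fb3 = minor seventh; Fb3→Cb4 = perfect fifth; Cb4→Db4 = major second; Db4→Ab4 = perfect fifth; Ab4→Eb5 = perfect fifth.
The smallest is Cb4 to Db4, a major second (2 semitones).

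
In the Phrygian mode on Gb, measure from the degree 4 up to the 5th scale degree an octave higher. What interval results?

major 9th

Spelling the Phrygian mode on Gb: Gb Abb Bbb Cb Db Ebb Fb.
Degree 4 = Cb; 5th scale degree (up an octave) = Db.
Counting 9 letters and 14 half steps from Cb gives a major ninth.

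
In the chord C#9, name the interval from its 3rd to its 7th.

diminished fifth

Spelling the chord: C#-E#-G#-B-D#.
That puts E# below B.
From E# to B: 6 semitones over a fifth = diminished.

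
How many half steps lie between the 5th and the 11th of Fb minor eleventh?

10

Fbm11 is spelled Fb Abb Cb Ebb Gb Bbb.
Cb to Bbb is a minor seventh: 10 semitones.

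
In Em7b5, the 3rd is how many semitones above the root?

Spelling the chord: E-G-B♭-D.
E to G is a minor third: 3 semitones.

3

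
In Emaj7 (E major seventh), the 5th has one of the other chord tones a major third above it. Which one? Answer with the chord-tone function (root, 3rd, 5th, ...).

7th

Emaj7: E G# B D#.
The 5th is B. A major third above B is D#.
D# is the chord's 7th.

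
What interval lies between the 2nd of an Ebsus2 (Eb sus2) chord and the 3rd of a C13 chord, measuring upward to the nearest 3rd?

M7

The 2nd of Ebsus2 (Eb sus2) is F; the 3rd of C13 is E.
F up to E spans 7 letter names and 11 semitones — a major seventh.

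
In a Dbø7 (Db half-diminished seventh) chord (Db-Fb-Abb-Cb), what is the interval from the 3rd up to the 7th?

P5

3rd = Fb; 7th = Cb.
Counting 5 letters and 7 half steps from Fb gives a perfect fifth.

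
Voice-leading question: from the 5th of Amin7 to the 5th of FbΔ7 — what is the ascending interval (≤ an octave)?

diminished sixth

Amin7 has E as its 5th, and FbΔ7 has Cb as its 5th.
From E to Cb: 7 semitones over a sixth = diminished.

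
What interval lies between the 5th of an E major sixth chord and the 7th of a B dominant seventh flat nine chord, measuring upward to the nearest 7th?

minor seventh

The 5th of E major sixth is B; the 7th of B dominant seventh flat nine is A.
From B to A: 10 semitones over a seventh = minor.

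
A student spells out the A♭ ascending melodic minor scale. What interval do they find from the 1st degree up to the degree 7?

The scale runs A♭ B♭ C♭ D♭ E♭ F G.
1st degree = A♭; degree 7 = G.
Counting 7 letters and 11 half steps from A♭ gives a major seventh.

major seventh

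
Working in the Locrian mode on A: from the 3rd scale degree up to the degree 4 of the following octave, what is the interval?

major ninth

A locrian: A Bb C D Eb F G.
That puts C below D.
C up to D spans 9 letter names and 14 semitones — a major ninth.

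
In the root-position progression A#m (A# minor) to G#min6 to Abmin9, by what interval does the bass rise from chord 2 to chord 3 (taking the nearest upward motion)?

The roots are G# and Ab.
2 letter names make it a second; at 0 semitones (a whole step narrower than major) the quality is diminished.

diminished second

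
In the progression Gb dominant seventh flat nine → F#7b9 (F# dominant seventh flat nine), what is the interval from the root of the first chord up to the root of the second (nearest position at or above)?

augmented seventh

The root of Gb dominant seventh flat nine is Gb; the root of F#7b9 (F# dominant seventh flat nine) is F#.
Gb up to F# is 12 semitones, a half step wider than a major seventh, so the interval is augmented.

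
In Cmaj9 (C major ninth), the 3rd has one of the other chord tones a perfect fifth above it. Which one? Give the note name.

B

The chord tones of Cmaj9 are C, E, G, B, D.
The 3rd is E. A perfect fifth above E is B.
B is the chord's 7th.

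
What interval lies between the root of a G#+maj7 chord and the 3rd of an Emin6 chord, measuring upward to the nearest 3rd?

diminished octave

The root of G#+maj7 is G#; the 3rd of Emin6 is G.
8 letter names make it an octave; at 11 semitones (a half step narrower than perfect) the quality is diminished.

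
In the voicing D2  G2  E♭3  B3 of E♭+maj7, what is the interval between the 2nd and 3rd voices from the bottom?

minor 6th

Those voices are G2 and E♭3.
G up to E♭ is 8 semitones, a half step narrower than a major sixth, so the interval is minor.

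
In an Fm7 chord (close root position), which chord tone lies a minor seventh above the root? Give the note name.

Spelling the chord: F–Ab–C–Eb.
The root is F. A minor seventh above F is Eb.
Eb is the chord's 7th.

Eb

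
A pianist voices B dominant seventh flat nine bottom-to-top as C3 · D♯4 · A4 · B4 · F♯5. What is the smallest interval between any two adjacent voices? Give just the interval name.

Adjacent intervals: C3→D♯4 = augmented ninth; D♯4→A4 = diminished fifth; A4→B4 = major second; B4→F♯5 = perfect fifth.
The smallest is A4 to B4, a major second (2 semitones).

major second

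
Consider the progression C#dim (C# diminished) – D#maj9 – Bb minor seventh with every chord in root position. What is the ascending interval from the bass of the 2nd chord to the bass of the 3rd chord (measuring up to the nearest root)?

diminished sixth

The roots are D# and Bb.
6 letter names make it a sixth; at 7 semitones (a whole step narrower than major) the quality is diminished.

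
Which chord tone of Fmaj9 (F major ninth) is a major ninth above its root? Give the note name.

Spelling the chord: F-A-C-E-G.
The root is F. A major ninth above F is G.
G is the chord's 9th.

G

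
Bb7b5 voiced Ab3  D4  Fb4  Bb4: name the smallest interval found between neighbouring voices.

diminished third

Adjacent intervals: Ab3→D4 = augmented fourth; D4→Fb4 = diminished third; Fb4→Bb4 = augmented fourth.
The smallest is D4 to Fb4, a diminished third (2 semitones).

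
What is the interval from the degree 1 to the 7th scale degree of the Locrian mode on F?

The scale runs F G♭ A♭ B♭ C♭ D♭ E♭.
So we need the interval from F up to E♭.
7 letter names make it a seventh; at 10 semitones (a half step narrower than major) the quality is minor.

minor 7th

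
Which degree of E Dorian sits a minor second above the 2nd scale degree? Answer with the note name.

The scale is E F♯ G A B C♯ D.
The 2nd scale degree is F♯; a minor second above that is G — scale degree 3.

G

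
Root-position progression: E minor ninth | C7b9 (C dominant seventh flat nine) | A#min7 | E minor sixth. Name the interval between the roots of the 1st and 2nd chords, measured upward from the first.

m6

The roots are E and C.
From E to C: 8 semitones over a sixth = minor.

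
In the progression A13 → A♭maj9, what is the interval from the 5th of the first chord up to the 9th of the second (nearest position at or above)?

The 5th of A13 is E; the 9th of A♭maj9 is B♭.
5 letter names make it a fifth; at 6 semitones (a half step narrower than perfect) the quality is diminished.

diminished fifth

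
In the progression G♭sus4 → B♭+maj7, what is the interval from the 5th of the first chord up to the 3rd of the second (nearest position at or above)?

A1

G♭sus4 has D♭ as its 5th, and B♭+maj7 has D as its 3rd.
D♭ up to D is 1 semitone, a half step wider than a perfect unison, so the interval is augmented.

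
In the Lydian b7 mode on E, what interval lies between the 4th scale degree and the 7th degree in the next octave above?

The scale runs E F♯ G♯ A♯ B C♯ D.
The 4th scale degree is A♯ and the degree 7 (up an octave) is D.
From A♯ to D: 16 semitones over an eleventh = diminished.

diminished eleventh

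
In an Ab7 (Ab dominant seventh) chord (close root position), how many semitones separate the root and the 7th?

10

Spelling the chord: Ab-C-Eb-Gb.
Ab to Gb is a minor seventh: 10 semitones.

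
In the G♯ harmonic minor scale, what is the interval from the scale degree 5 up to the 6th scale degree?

minor 2nd

G♯ harmonic minor: G♯ A♯ B C♯ D♯ E F𝄪.
That puts D♯ below E.
2 letter names make it a second; at 1 semitone (a half step narrower than major) the quality is minor.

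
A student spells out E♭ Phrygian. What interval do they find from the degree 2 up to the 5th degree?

E♭ phrygian: E♭ F♭ G♭ A♭ B♭ C♭ D♭.
So we need the interval from F♭ up to B♭.
From F♭ to B♭: 6 semitones over a fourth = augmented.

augmented fourth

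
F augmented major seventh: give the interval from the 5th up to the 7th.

minor third

Fmaj7#5 is spelled F, A, C#, E.
The 5th is C# and the 7th is E.
From C# to E: 3 semitones over a third = minor.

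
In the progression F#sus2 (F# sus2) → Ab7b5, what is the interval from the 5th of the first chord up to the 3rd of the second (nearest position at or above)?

diminished octave

The 5th of F#sus2 (F# sus2) is C#; the 3rd of Ab7b5 is C.
From C# to C: 11 semitones over an octave = diminished.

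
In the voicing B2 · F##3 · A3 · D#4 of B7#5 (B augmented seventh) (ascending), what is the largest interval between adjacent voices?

Adjacent intervals: B2→F##3 = augmented fifth; F##3→A3 = diminished third; A3→D#4 = augmented fourth.
The largest is B2 to F##3, an augmented fifth (8 semitones).

augmented fifth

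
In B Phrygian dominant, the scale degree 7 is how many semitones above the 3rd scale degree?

6

The scale is B C D# E F# G A.
D# up to A is a diminished fifth — 6 semitones.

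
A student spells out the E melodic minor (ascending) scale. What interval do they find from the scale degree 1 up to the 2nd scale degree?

major 2nd

E melodic minor: E F# G A B C# D#.
The scale degree 1 is E and the scale degree 2 is F#.
E up to F# spans 2 letter names and 2 semitones — a major second.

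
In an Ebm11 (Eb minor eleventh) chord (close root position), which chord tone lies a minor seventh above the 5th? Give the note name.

Ebm11: Eb Gb Bb Db F Ab.
The 5th is Bb. A minor seventh above Bb is Ab.
Ab is the chord's 11th.

Ab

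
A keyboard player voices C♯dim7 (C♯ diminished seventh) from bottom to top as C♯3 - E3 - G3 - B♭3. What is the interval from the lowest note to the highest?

diminished 7th

The outer voices are C♯3 and B♭3.
C♯ up to B♭ is 9 semitones, a whole step narrower than a major seventh, so the interval is diminished.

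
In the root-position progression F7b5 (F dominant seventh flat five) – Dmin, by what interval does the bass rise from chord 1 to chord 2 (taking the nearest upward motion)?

M6

The roots are F and D.
From F to D is 9 semitones, exactly the major sixth.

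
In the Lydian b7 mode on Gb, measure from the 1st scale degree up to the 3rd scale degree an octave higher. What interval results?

Gb lydian dominant: Gb Ab Bb C Db Eb Fb.
That puts Gb below Bb.
Gb up to Bb spans 10 letter names and 16 semitones — a major tenth.

M10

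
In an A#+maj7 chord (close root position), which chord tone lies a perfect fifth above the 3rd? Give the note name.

G##

A#maj7#5 is spelled A#, C##, E##, G##.
The 3rd is C##. A perfect fifth above C## is G##.
G## is the chord's 7th.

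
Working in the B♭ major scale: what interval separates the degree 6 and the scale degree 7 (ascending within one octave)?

major second

Spelling the B♭ major scale: B♭ C D E♭ F G A.
That puts G below A.
From G to A is 2 semitones, exactly the major second.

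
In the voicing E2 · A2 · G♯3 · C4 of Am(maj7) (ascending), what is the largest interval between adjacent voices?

Adjacent intervals: E2→A2 = perfect fourth; A2→G♯3 = major seventh; G♯3→C4 = diminished fourth.
The largest is A2 to G♯3, a major seventh (11 semitones).

major seventh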